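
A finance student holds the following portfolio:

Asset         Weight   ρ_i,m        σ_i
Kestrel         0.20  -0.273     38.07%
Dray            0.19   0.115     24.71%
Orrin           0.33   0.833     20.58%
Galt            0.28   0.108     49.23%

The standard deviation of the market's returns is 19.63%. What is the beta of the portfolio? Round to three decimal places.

0.286

β_Kestrel = -0.273 × 38.07% / 19.63% = -0.5295
β_Dray = 0.115 × 24.71% / 19.63% = 0.1448
β_Orrin = 0.833 × 20.58% / 19.63% = 0.8733
β_Galt = 0.108 × 49.23% / 19.63% = 0.2709
β_P = Σ w_i β_i = 0.20×-0.5295 + 0.19×0.1448 + 0.33×0.8733 + 0.28×0.2709 = 0.2857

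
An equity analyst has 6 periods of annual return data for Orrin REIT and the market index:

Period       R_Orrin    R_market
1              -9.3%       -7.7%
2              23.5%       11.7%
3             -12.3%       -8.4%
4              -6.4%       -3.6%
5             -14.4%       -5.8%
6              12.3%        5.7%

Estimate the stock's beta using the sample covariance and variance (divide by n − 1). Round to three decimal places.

Mean R_i = (-9.3 + 23.5 − 12.3 − 6.4 − 14.4 + 12.3) / 6 = -1.1000%
Mean R_m = (-7.7 + 11.7 − 8.4 − 3.6 − 5.8 + 5.7) / 6 = -1.3500%
Σ(R_i − R̄_i)(R_m − R̄_m) = 617.6400  ⇒  Cov = 617.6400 / 5 = 123.5280
Σ(R_m − R̄_m)² = 334.8950  ⇒  Var(R_m) = 334.8950 / 5 = 66.9790
β = Cov / Var(R_m) = 123.5280 / 66.9790 = 1.8443

1.844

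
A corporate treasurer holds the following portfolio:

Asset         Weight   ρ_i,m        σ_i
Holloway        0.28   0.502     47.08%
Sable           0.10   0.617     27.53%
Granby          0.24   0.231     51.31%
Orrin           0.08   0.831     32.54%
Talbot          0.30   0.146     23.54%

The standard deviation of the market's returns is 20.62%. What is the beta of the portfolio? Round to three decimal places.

β_Holloway = 0.502 × 47.08% / 20.62% = 1.1462
β_Sable = 0.617 × 27.53% / 20.62% = 0.8238
β_Granby = 0.231 × 51.31% / 20.62% = 0.5748
β_Orrin = 0.831 × 32.54% / 20.62% = 1.3114
β_Talbot = 0.146 × 23.54% / 20.62% = 0.1667
β_P = Σ w_i β_i = 0.28×1.1462 + 0.10×0.8238 + 0.24×0.5748 + 0.08×1.3114 + 0.30×0.1667 = 0.6962

0.696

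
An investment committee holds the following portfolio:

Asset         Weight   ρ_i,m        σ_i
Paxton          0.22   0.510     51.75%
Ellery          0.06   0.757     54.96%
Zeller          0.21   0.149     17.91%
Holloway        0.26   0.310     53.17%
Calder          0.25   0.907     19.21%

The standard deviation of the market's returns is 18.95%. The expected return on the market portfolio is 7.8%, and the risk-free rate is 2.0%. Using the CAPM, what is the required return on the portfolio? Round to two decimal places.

7.36%

β_Paxton = 0.510 × 51.75% / 18.95% = 1.3927
β_Ellery = 0.757 × 54.96% / 18.95% = 2.1955
β_Zeller = 0.149 × 17.91% / 18.95% = 0.1408
β_Holloway = 0.310 × 53.17% / 18.95% = 0.8698
β_Calder = 0.907 × 19.21% / 18.95% = 0.9194
β_P = Σ w_i β_i = 0.22×1.3927 + 0.06×2.1955 + 0.21×0.1408 + 0.26×0.8698 + 0.25×0.9194 = 0.9237
MRP = 7.8% − 2.0% = 5.80%
E(R_P) = R_f + β_P × MRP = 2.0% + 0.9237 × 5.8% = 7.36%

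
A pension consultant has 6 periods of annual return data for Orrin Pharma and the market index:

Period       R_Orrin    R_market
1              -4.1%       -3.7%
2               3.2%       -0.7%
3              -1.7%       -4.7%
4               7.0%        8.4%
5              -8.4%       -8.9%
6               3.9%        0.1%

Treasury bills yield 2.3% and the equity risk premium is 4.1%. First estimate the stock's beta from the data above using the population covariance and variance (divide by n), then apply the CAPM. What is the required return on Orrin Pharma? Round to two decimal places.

Mean R_i = (-4.1 + 3.2 − 1.7 + 7.0 − 8.4 + 3.9) / 6 = -0.0167%
Mean R_m = (-3.7 − 0.7 − 4.7 + 8.4 − 8.9 + 0.1) / 6 = -1.5833%
Σ(R_i − R̄_i)(R_m − R̄_m) = 154.7117  ⇒  Cov = 154.7117 / 6 = 25.7853
Σ(R_m − R̄_m)² = 171.0083  ⇒  Var(R_m) = 171.0083 / 6 = 28.5014
β = Cov / Var(R_m) = 25.7853 / 28.5014 = 0.9047
E(R) = R_f + β × MRP = 2.3% + 0.9047 × 4.1% = 6.01%

6.01%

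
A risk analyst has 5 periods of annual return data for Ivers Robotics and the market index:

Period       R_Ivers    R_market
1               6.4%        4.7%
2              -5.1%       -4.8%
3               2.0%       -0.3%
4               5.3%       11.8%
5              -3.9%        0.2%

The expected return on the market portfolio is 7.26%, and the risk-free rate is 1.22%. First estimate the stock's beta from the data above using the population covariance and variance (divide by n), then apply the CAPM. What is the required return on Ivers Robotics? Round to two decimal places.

Mean R_i = (6.4 − 5.1 + 2.0 + 5.3 − 3.9) / 5 = 0.9400%
Mean R_m = (4.7 − 4.8 − 0.3 + 11.8 + 0.2) / 5 = 2.3200%
Σ(R_i − R̄_i)(R_m − R̄_m) = 104.8160  ⇒  Cov = 104.8160 / 5 = 20.9632
Σ(R_m − R̄_m)² = 157.5880  ⇒  Var(R_m) = 157.5880 / 5 = 31.5176
β = Cov / Var(R_m) = 20.9632 / 31.5176 = 0.6651
MRP = 7.26% − 1.22% = 6.04%
E(R) = R_f + β × MRP = 1.22% + 0.6651 × 6.04% = 5.24%

5.24%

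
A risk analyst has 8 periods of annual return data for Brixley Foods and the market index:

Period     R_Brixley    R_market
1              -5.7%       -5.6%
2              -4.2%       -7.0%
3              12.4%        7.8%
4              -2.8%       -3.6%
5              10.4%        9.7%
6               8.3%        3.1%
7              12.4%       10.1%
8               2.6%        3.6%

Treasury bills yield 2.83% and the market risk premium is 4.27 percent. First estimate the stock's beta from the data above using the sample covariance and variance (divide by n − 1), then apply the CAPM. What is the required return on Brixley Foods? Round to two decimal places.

Mean R_i = (-5.7 − 4.2 + 12.4 − 2.8 + 10.4 + 8.3 + 12.4 + 2.6) / 8 = 4.1750%
Mean R_m = (-5.6 − 7.0 + 7.8 − 3.6 + 9.7 + 3.1 + 10.1 + 3.6) / 8 = 2.2625%
Σ(R_i − R̄_i)(R_m − R̄_m) = 353.7625  ⇒  Cov = 353.7625 / 7 = 50.5375
Σ(R_m − R̄_m)² = 331.8788  ⇒  Var(R_m) = 331.8788 / 7 = 47.4113
β = Cov / Var(R_m) = 50.5375 / 47.4113 = 1.0659
E(R) = R_f + β × MRP = 2.83% + 1.0659 × 4.27% = 7.38%

7.38%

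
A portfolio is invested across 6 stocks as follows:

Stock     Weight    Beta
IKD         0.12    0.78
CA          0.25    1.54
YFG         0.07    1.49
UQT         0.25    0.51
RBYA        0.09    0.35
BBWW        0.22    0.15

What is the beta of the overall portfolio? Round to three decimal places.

β_P = Σ w_i β_i = 0.12×0.78 + 0.25×1.54 + 0.07×1.49 + 0.25×0.51 + 0.09×0.35 + 0.22×0.15 = 0.7749

0.775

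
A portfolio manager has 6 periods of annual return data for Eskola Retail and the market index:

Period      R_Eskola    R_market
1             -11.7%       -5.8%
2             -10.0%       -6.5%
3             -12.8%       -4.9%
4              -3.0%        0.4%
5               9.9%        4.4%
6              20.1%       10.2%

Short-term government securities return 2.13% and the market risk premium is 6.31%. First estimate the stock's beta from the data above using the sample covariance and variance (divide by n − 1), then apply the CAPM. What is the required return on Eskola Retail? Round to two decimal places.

14.61%

Mean R_i = (-11.7 − 10.0 − 12.8 − 3.0 + 9.9 + 20.1) / 6 = -1.2500%
Mean R_m = (-5.8 − 6.5 − 4.9 + 0.4 + 4.4 + 10.2) / 6 = -0.3667%
Σ(R_i − R̄_i)(R_m − R̄_m) = 440.2100  ⇒  Cov = 440.2100 / 5 = 88.0420
Σ(R_m − R̄_m)² = 222.6533  ⇒  Var(R_m) = 222.6533 / 5 = 44.5307
β = Cov / Var(R_m) = 88.0420 / 44.5307 = 1.9771
E(R) = R_f + β × MRP = 2.13% + 1.9771 × 6.31% = 14.61%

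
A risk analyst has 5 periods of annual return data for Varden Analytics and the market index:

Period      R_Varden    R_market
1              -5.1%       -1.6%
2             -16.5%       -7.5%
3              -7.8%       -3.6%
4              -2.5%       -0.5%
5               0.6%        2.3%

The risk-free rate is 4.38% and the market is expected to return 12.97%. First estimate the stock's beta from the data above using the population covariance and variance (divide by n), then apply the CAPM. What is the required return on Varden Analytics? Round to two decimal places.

Mean R_i = (-5.1 − 16.5 − 7.8 − 2.5 + 0.6) / 5 = -6.2600%
Mean R_m = (-1.6 − 7.5 − 3.6 − 0.5 + 2.3) / 5 = -2.1800%
Σ(R_i − R̄_i)(R_m − R̄_m) = 94.3860  ⇒  Cov = 94.3860 / 5 = 18.8772
Σ(R_m − R̄_m)² = 53.5480  ⇒  Var(R_m) = 53.5480 / 5 = 10.7096
β = Cov / Var(R_m) = 18.8772 / 10.7096 = 1.7626
MRP = 12.97% − 4.38% = 8.59%
E(R) = R_f + β × MRP = 4.38% + 1.7626 × 8.59% = 19.52%

19.52%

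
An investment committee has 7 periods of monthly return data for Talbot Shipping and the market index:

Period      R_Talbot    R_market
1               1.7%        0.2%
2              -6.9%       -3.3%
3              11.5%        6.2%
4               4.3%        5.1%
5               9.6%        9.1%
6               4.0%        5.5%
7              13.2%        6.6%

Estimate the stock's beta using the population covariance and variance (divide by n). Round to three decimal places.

1.435

Mean R_i = (1.7 − 6.9 + 11.5 + 4.3 + 9.6 + 4.0 + 13.2) / 7 = 5.3429%
Mean R_m = (0.2 − 3.3 + 6.2 + 5.1 + 9.1 + 5.5 + 6.6) / 7 = 4.2000%
Σ(R_i − R̄_i)(R_m − R̄_m) = 155.7400  ⇒  Cov = 155.7400 / 7 = 22.2486
Σ(R_m − R̄_m)² = 108.5200  ⇒  Var(R_m) = 108.5200 / 7 = 15.5029
β = Cov / Var(R_m) = 22.2486 / 15.5029 = 1.4351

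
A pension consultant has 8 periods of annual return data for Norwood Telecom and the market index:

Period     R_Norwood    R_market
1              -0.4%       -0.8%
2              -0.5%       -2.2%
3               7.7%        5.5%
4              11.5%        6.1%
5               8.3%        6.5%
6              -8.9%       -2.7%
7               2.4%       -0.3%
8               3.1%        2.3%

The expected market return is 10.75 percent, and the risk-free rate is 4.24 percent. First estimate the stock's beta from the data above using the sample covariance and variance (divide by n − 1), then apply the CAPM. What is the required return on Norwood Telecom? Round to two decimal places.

14.24%

Mean R_i = (-0.4 − 0.5 + 7.7 + 11.5 + 8.3 − 8.9 + 2.4 + 3.1) / 8 = 2.9000%
Mean R_m = (-0.8 − 2.2 + 5.5 + 6.1 + 6.5 − 2.7 − 0.3 + 2.3) / 8 = 1.8000%
Σ(R_i − R̄_i)(R_m − R̄_m) = 156.5500  ⇒  Cov = 156.5500 / 7 = 22.3643
Σ(R_m − R̄_m)² = 101.9400  ⇒  Var(R_m) = 101.9400 / 7 = 14.5629
β = Cov / Var(R_m) = 22.3643 / 14.5629 = 1.5357
MRP = 10.75% − 4.24% = 6.51%
E(R) = R_f + β × MRP = 4.24% + 1.5357 × 6.51% = 14.24%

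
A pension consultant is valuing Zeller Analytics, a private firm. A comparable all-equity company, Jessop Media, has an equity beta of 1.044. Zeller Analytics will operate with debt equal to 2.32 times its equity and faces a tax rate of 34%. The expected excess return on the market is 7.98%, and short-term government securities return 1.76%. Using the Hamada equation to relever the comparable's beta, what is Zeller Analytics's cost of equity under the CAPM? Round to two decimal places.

β_L = β_U × [1 + (1 − t)(D/E)] = 1.044 × [1 + (1 − 0.34) × 2.32]
    = 1.044 × [1 + 0.66 × 2.32] = 1.044 × 2.5312 = 2.6426
E(R) = R_f + β_L × MRP = 1.76% + 2.6426 × 7.98% = 22.85%

22.85%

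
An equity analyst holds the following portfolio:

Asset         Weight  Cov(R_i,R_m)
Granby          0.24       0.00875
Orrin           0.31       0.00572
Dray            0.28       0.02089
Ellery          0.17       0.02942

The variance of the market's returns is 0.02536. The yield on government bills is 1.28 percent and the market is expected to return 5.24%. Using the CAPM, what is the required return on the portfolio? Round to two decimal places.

3.58%

β_Granby = 0.00875 / 0.02536 = 0.3450
β_Orrin = 0.00572 / 0.02536 = 0.2256
β_Dray = 0.02089 / 0.02536 = 0.8237
β_Ellery = 0.02942 / 0.02536 = 1.1601
β_P = Σ w_i β_i = 0.24×0.3450 + 0.31×0.2256 + 0.28×0.8237 + 0.17×1.1601 = 0.5806
MRP = 5.24% − 1.28% = 3.96%
E(R_P) = R_f + β_P × MRP = 1.28% + 0.5806 × 3.96% = 3.58%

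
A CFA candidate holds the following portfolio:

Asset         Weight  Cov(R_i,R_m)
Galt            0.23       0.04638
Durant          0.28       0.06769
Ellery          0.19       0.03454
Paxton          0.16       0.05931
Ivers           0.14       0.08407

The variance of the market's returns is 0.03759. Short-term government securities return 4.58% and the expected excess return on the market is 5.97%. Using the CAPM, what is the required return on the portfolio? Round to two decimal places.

13.70%

β_Galt = 0.04638 / 0.03759 = 1.2338
β_Durant = 0.06769 / 0.03759 = 1.8007
β_Ellery = 0.03454 / 0.03759 = 0.9189
β_Paxton = 0.05931 / 0.03759 = 1.5778
β_Ivers = 0.08407 / 0.03759 = 2.2365
β_P = Σ w_i β_i = 0.23×1.2338 + 0.28×1.8007 + 0.19×0.9189 + 0.16×1.5778 + 0.14×2.2365 = 1.5281
E(R_P) = R_f + β_P × MRP = 4.58% + 1.5281 × 5.97% = 13.70%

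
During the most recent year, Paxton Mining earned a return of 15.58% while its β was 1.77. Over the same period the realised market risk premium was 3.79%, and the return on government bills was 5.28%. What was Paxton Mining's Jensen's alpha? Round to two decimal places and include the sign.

+3.59%

CAPM benchmark = R_f + β(R_m − R_f) = 5.28% + 1.77 × 3.79% = 11.9883%
α = actual − benchmark = 15.58% − 11.9883% = +3.59%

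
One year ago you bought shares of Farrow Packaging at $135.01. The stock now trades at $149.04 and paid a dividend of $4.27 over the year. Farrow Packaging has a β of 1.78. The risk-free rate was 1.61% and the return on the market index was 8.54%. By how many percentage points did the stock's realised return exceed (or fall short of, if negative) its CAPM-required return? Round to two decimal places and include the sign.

-0.39%

Realised HPR = (P1 + D1 − P0) / P0 = (149.04 + 4.27 − 135.01) / 135.01 = 18.30 / 135.01 = 13.5546%
MRP = 8.54% − 1.61% = 6.93%
CAPM required = R_f + β·MRP = 1.61% + 1.78 × 6.93% = 13.9454%
α = realised − required = 13.5546% − 13.9454% = -0.39%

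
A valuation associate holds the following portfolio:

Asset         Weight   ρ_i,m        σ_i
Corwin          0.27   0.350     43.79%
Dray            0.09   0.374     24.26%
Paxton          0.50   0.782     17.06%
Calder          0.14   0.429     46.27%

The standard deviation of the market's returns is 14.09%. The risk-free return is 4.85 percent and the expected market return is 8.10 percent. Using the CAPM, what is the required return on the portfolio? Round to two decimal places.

8.17%

β_Corwin = 0.350 × 43.79% / 14.09% = 1.0878
β_Dray = 0.374 × 24.26% / 14.09% = 0.6439
β_Paxton = 0.782 × 17.06% / 14.09% = 0.9468
β_Calder = 0.429 × 46.27% / 14.09% = 1.4088
β_P = Σ w_i β_i = 0.27×1.0878 + 0.09×0.6439 + 0.50×0.9468 + 0.14×1.4088 = 1.0223
MRP = 8.10% − 4.85% = 3.25%
E(R_P) = R_f + β_P × MRP = 4.85% + 1.0223 × 3.25% = 8.17%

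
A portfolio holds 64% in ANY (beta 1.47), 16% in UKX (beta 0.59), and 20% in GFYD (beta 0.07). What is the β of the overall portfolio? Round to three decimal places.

1.049

β_P = Σ w_i β_i = 0.64×1.47 + 0.16×0.59 + 0.20×0.07 = 1.0492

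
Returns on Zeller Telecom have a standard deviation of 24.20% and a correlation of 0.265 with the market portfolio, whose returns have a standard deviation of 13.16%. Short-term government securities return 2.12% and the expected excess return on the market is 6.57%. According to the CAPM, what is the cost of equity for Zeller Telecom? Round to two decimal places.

5.32%

β = ρ × σ_i / σ_m = 0.265 × 24.20% / 13.16% = 0.4873
E(R) = 2.12% + 0.4873 × 6.57% = 5.32%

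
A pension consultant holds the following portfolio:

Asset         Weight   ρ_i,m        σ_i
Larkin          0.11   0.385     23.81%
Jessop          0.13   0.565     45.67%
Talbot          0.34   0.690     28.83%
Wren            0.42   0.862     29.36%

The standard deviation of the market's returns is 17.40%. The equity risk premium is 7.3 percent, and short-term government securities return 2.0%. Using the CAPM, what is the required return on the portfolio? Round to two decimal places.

11.13%

β_Larkin = 0.385 × 23.81% / 17.40% = 0.5268
β_Jessop = 0.565 × 45.67% / 17.40% = 1.4830
β_Talbot = 0.690 × 28.83% / 17.40% = 1.1433
β_Wren = 0.862 × 29.36% / 17.40% = 1.4545
β_P = Σ w_i β_i = 0.11×0.5268 + 0.13×1.4830 + 0.34×1.1433 + 0.42×1.4545 = 1.2504
E(R_P) = R_f + β_P × MRP = 2.0% + 1.2504 × 7.3% = 11.13%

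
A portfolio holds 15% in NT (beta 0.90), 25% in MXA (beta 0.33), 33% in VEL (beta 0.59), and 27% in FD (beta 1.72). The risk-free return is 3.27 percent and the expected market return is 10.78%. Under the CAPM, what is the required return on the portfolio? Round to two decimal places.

β_P = Σ w_i β_i = 0.15×0.90 + 0.25×0.33 + 0.33×0.59 + 0.27×1.72 = 0.8766
MRP = 10.78% − 3.27% = 7.51%
E(R_P) = R_f + β_P × MRP = 3.27% + 0.8766 × 7.51% = 9.85%

9.85%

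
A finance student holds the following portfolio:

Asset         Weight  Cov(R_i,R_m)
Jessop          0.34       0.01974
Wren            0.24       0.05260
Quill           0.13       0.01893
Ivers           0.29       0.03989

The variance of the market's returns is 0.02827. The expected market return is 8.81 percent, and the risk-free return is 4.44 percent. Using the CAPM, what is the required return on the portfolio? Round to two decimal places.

9.60%

β_Jessop = 0.01974 / 0.02827 = 0.6983
β_Wren = 0.05260 / 0.02827 = 1.8606
β_Quill = 0.01893 / 0.02827 = 0.6696
β_Ivers = 0.03989 / 0.02827 = 1.4110
β_P = Σ w_i β_i = 0.34×0.6983 + 0.24×1.8606 + 0.13×0.6696 + 0.29×1.4110 = 1.1802
MRP = 8.81% − 4.44% = 4.37%
E(R_P) = R_f + β_P × MRP = 4.44% + 1.1802 × 4.37% = 9.60%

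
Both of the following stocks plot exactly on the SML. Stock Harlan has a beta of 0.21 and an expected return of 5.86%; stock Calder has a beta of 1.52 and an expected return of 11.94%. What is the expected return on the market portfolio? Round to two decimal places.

9.53%

Both satisfy E(R) = R_f + β·MRP, so the slope of the SML is
MRP = (11.94% − 5.86%) / (1.52 − 0.21) = 6.08% / 1.31 = 4.6412%
R_f = E(R_Harlan) − β_Harlan·MRP = 5.86% − 0.21 × 4.6412% = 4.8853%
E(R_m) = R_f + MRP = 4.8853% + 4.6412% = 9.53%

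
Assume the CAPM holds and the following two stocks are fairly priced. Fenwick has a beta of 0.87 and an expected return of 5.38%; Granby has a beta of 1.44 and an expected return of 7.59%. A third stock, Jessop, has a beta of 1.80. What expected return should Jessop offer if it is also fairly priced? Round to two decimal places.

MRP (SML slope) = (7.59% − 5.38%) / (1.44 − 0.87) = 2.21% / 0.57 = 3.8772%
R_f (intercept) = 5.38% − 0.87 × 3.8772% = 2.0068%
E(R_Jessop) = R_f + β × MRP = 2.0068% + 1.80 × 3.8772% = 8.99%

8.99%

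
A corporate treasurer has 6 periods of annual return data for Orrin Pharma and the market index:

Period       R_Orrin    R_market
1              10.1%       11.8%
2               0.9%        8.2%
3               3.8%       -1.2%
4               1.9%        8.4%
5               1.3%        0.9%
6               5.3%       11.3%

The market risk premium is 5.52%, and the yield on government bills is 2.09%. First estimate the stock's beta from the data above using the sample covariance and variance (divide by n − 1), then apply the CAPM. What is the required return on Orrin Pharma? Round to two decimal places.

Mean R_i = (10.1 + 0.9 + 3.8 + 1.9 + 1.3 + 5.3) / 6 = 3.8833%
Mean R_m = (11.8 + 8.2 − 1.2 + 8.4 + 0.9 + 11.3) / 6 = 6.5667%
Σ(R_i − R̄_i)(R_m − R̄_m) = 46.0167  ⇒  Cov = 46.0167 / 5 = 9.2033
Σ(R_m − R̄_m)² = 148.2533  ⇒  Var(R_m) = 148.2533 / 5 = 29.6507
β = Cov / Var(R_m) = 9.2033 / 29.6507 = 0.3104
E(R) = R_f + β × MRP = 2.09% + 0.3104 × 5.52% = 3.80%

3.80%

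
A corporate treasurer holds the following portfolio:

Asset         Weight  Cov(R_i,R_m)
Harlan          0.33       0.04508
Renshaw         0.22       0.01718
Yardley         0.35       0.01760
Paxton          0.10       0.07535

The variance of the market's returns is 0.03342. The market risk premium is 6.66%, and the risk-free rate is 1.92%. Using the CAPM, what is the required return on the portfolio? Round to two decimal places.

β_Harlan = 0.04508 / 0.03342 = 1.3489
β_Renshaw = 0.01718 / 0.03342 = 0.5141
β_Yardley = 0.01760 / 0.03342 = 0.5266
β_Paxton = 0.07535 / 0.03342 = 2.2546
β_P = Σ w_i β_i = 0.33×1.3489 + 0.22×0.5141 + 0.35×0.5266 + 0.10×2.2546 = 0.9680
E(R_P) = R_f + β_P × MRP = 1.92% + 0.9680 × 6.66% = 8.37%

8.37%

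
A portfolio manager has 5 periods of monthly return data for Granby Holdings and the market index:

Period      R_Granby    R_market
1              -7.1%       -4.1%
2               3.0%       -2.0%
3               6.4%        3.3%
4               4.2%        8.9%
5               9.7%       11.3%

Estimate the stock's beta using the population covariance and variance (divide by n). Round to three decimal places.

Mean R_i = (-7.1 + 3.0 + 6.4 + 4.2 + 9.7) / 5 = 3.2400%
Mean R_m = (-4.1 − 2.0 + 3.3 + 8.9 + 11.3) / 5 = 3.4800%
Σ(R_i − R̄_i)(R_m − R̄_m) = 134.8440  ⇒  Cov = 134.8440 / 5 = 26.9688
Σ(R_m − R̄_m)² = 178.0480  ⇒  Var(R_m) = 178.0480 / 5 = 35.6096
β = Cov / Var(R_m) = 26.9688 / 35.6096 = 0.7573

0.757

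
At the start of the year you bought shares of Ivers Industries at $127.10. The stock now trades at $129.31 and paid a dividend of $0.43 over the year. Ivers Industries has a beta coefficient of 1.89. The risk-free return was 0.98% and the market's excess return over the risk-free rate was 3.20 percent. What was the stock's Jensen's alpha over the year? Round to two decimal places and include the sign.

-4.95%

Realised HPR = (P1 + D1 − P0) / P0 = (129.31 + 0.43 − 127.10) / 127.10 = 2.64 / 127.10 = 2.0771%
CAPM required = R_f + β·MRP = 0.98% + 1.89 × 3.20% = 7.0280%
α = realised − required = 2.0771% − 7.0280% = -4.95%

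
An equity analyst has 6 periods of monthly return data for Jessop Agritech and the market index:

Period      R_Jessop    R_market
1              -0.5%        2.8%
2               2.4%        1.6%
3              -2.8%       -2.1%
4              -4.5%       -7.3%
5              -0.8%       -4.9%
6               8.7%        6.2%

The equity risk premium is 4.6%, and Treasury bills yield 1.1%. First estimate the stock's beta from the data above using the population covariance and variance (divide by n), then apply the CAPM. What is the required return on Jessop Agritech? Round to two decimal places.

Mean R_i = (-0.5 + 2.4 − 2.8 − 4.5 − 0.8 + 8.7) / 6 = 0.4167%
Mean R_m = (2.8 + 1.6 − 2.1 − 7.3 − 4.9 + 6.2) / 6 = -0.6167%
Σ(R_i − R̄_i)(R_m − R̄_m) = 100.5717  ⇒  Cov = 100.5717 / 6 = 16.7620
Σ(R_m − R̄_m)² = 128.2683  ⇒  Var(R_m) = 128.2683 / 6 = 21.3781
β = Cov / Var(R_m) = 16.7620 / 21.3781 = 0.7841
E(R) = R_f + β × MRP = 1.1% + 0.7841 × 4.6% = 4.71%

4.71%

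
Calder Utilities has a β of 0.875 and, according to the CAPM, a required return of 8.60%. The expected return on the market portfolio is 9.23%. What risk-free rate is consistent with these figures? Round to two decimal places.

4.19%

E(R) = R_f + β(E(R_m) − R_f) = R_f(1 − β) + β·E(R_m)
8.60% = R_f × (1 − 0.875) + 0.875 × 9.23%
8.60% = R_f × 0.125 + 8.07625%
R_f = (8.60% − 8.07625%) / 0.125 = 4.19%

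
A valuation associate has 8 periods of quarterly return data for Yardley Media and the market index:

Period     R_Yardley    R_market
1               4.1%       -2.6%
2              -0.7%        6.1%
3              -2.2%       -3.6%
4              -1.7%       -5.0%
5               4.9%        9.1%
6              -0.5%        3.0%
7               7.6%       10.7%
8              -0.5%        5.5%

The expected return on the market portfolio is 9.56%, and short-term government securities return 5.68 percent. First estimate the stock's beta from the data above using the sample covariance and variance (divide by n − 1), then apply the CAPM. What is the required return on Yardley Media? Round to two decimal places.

Mean R_i = (4.1 − 0.7 − 2.2 − 1.7 + 4.9 − 0.5 + 7.6 − 0.5) / 8 = 1.3750%
Mean R_m = (-2.6 + 6.1 − 3.6 − 5.0 + 9.1 + 3.0 + 10.7 + 5.5) / 8 = 2.9000%
Σ(R_i − R̄_i)(R_m − R̄_m) = 91.2500  ⇒  Cov = 91.2500 / 7 = 13.0357
Σ(R_m − R̄_m)² = 251.2000  ⇒  Var(R_m) = 251.2000 / 7 = 35.8857
β = Cov / Var(R_m) = 13.0357 / 35.8857 = 0.3633
MRP = 9.56% − 5.68% = 3.88%
E(R) = R_f + β × MRP = 5.68% + 0.3633 × 3.88% = 7.09%

7.09%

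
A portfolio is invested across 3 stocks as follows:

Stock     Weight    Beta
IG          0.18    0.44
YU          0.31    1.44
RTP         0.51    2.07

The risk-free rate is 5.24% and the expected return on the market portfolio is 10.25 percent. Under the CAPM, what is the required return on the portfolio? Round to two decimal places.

β_P = Σ w_i β_i = 0.18×0.44 + 0.31×1.44 + 0.51×2.07 = 1.5813
MRP = 10.25% − 5.24% = 5.01%
E(R_P) = R_f + β_P × MRP = 5.24% + 1.5813 × 5.01% = 13.16%

13.16%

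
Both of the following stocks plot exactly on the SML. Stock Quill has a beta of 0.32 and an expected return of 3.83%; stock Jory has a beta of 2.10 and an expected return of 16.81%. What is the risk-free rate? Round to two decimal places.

1.50%

Both satisfy E(R) = R_f + β·MRP, so the slope of the SML is
MRP = (16.81% − 3.83%) / (2.10 − 0.32) = 12.98% / 1.78 = 7.2921%
R_f = E(R_Quill) − β_Quill·MRP = 3.83% − 0.32 × 7.2921% = 1.4965%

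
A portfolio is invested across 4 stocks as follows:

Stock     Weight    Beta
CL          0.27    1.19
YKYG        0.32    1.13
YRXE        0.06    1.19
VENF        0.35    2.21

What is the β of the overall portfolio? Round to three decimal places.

1.528

β_P = Σ w_i β_i = 0.27×1.19 + 0.32×1.13 + 0.06×1.19 + 0.35×2.21 = 1.5278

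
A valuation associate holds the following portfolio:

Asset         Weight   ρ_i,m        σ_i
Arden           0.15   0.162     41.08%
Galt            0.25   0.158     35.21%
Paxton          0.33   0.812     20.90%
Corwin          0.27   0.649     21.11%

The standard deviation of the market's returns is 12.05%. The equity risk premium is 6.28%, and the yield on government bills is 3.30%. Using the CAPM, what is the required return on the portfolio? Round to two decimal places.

9.39%

β_Arden = 0.162 × 41.08% / 12.05% = 0.5523
β_Galt = 0.158 × 35.21% / 12.05% = 0.4617
β_Paxton = 0.812 × 20.90% / 12.05% = 1.4084
β_Corwin = 0.649 × 21.11% / 12.05% = 1.1370
β_P = Σ w_i β_i = 0.15×0.5523 + 0.25×0.4617 + 0.33×1.4084 + 0.27×1.1370 = 0.9700
E(R_P) = R_f + β_P × MRP = 3.30% + 0.9700 × 6.28% = 9.39%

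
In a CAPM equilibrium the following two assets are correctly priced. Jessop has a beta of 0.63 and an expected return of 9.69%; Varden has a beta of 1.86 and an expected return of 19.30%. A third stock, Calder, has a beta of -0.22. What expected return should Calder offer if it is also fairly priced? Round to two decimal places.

3.05%

MRP (SML slope) = (19.30% − 9.69%) / (1.86 − 0.63) = 9.61% / 1.23 = 7.8130%
R_f (intercept) = 9.69% − 0.63 × 7.8130% = 4.7678%
E(R_Calder) = R_f + β × MRP = 4.7678% + -0.22 × 7.8130% = 3.05%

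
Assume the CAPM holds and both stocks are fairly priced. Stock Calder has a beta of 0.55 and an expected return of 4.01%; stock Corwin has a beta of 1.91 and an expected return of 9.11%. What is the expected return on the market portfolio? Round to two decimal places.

Both satisfy E(R) = R_f + β·MRP, so the slope of the SML is
MRP = (9.11% − 4.01%) / (1.91 − 0.55) = 5.10% / 1.36 = 3.7500%
R_f = E(R_Calder) − β_Calder·MRP = 4.01% − 0.55 × 3.7500% = 1.9475%
E(R_m) = R_f + MRP = 1.9475% + 3.7500% = 5.70%

5.70%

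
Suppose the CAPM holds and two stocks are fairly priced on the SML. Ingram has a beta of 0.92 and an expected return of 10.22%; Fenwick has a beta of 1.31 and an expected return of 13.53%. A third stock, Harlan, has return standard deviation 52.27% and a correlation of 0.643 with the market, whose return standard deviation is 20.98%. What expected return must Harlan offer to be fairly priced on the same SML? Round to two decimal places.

MRP = (13.53% − 10.22%) / (1.31 − 0.92) = 8.4872%
R_f = 10.22% − 0.92 × 8.4872% = 2.4118%
β_Harlan = ρ·σ_i/σ_m = 0.643 × 52.27 / 20.98 = 1.6020
E(R_Harlan) = R_f + β × MRP = 2.4118% + 1.6020 × 8.4872% = 16.01%

16.01%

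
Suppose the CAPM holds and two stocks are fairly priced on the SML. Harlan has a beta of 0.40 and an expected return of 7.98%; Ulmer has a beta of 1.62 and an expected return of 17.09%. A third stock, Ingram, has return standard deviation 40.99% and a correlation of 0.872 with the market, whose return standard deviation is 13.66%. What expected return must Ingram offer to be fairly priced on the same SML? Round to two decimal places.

MRP = (17.09% − 7.98%) / (1.62 − 0.40) = 7.4672%
R_f = 7.98% − 0.40 × 7.4672% = 4.9931%
β_Ingram = ρ·σ_i/σ_m = 0.872 × 40.99 / 13.66 = 2.6166
E(R_Ingram) = R_f + β × MRP = 4.9931% + 2.6166 × 7.4672% = 24.53%

24.53%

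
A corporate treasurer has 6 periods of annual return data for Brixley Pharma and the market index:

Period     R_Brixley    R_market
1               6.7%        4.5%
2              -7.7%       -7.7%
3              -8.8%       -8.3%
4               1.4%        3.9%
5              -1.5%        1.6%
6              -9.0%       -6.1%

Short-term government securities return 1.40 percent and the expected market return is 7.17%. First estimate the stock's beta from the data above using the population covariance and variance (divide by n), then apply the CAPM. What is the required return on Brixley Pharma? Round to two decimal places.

7.28%

Mean R_i = (6.7 − 7.7 − 8.8 + 1.4 − 1.5 − 9.0) / 6 = -3.1500%
Mean R_m = (4.5 − 7.7 − 8.3 + 3.9 + 1.6 − 6.1) / 6 = -2.0167%
Σ(R_i − R̄_i)(R_m − R̄_m) = 182.3250  ⇒  Cov = 182.3250 / 6 = 30.3875
Σ(R_m − R̄_m)² = 179.0083  ⇒  Var(R_m) = 179.0083 / 6 = 29.8347
β = Cov / Var(R_m) = 30.3875 / 29.8347 = 1.0185
MRP = 7.17% − 1.40% = 5.77%
E(R) = R_f + β × MRP = 1.40% + 1.0185 × 5.77% = 7.28%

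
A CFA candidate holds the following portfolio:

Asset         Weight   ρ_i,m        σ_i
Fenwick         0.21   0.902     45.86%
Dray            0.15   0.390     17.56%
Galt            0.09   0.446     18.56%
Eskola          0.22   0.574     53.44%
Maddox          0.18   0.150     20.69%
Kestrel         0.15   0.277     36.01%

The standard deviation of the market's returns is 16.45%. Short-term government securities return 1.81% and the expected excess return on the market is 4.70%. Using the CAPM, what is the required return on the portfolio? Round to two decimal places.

7.31%

β_Fenwick = 0.902 × 45.86% / 16.45% = 2.5146
β_Dray = 0.390 × 17.56% / 16.45% = 0.4163
β_Galt = 0.446 × 18.56% / 16.45% = 0.5032
β_Eskola = 0.574 × 53.44% / 16.45% = 1.8647
β_Maddox = 0.150 × 20.69% / 16.45% = 0.1887
β_Kestrel = 0.277 × 36.01% / 16.45% = 0.6064
β_P = Σ w_i β_i = 0.21×2.5146 + 0.15×0.4163 + 0.09×0.5032 + 0.22×1.8647 + 0.18×0.1887 + 0.15×0.6064 = 1.1710
E(R_P) = R_f + β_P × MRP = 1.81% + 1.1710 × 4.70% = 7.31%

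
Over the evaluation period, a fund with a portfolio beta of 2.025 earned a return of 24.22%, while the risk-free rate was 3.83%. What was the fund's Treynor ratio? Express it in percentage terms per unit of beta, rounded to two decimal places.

Treynor = (R_P − R_f) / β_P = (24.22% − 3.83%) / 2.0250 = 20.39% / 2.0250 = 10.07%

10.07%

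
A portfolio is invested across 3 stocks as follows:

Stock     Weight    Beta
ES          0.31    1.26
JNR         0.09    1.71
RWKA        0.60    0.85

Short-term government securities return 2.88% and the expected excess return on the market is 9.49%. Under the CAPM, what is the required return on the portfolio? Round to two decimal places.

12.89%

β_P = Σ w_i β_i = 0.31×1.26 + 0.09×1.71 + 0.60×0.85 = 1.0545
E(R_P) = R_f + β_P × MRP = 2.88% + 1.0545 × 9.49% = 12.89%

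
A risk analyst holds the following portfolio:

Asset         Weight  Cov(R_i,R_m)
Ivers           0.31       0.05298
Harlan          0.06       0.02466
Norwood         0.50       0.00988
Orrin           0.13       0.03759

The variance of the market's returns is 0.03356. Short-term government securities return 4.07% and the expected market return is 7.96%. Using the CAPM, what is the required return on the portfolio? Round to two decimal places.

7.28%

β_Ivers = 0.05298 / 0.03356 = 1.5787
β_Harlan = 0.02466 / 0.03356 = 0.7348
β_Norwood = 0.00988 / 0.03356 = 0.2944
β_Orrin = 0.03759 / 0.03356 = 1.1201
β_P = Σ w_i β_i = 0.31×1.5787 + 0.06×0.7348 + 0.50×0.2944 + 0.13×1.1201 = 0.8263
MRP = 7.96% − 4.07% = 3.89%
E(R_P) = R_f + β_P × MRP = 4.07% + 0.8263 × 3.89% = 7.28%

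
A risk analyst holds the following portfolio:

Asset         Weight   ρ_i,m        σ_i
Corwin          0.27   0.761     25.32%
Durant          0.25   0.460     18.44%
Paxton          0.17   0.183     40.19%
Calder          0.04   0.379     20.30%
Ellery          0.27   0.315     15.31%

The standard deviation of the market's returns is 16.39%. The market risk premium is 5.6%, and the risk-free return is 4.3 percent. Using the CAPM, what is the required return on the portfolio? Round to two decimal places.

7.78%

β_Corwin = 0.761 × 25.32% / 16.39% = 1.1756
β_Durant = 0.460 × 18.44% / 16.39% = 0.5175
β_Paxton = 0.183 × 40.19% / 16.39% = 0.4487
β_Calder = 0.379 × 20.30% / 16.39% = 0.4694
β_Ellery = 0.315 × 15.31% / 16.39% = 0.2942
β_P = Σ w_i β_i = 0.27×1.1756 + 0.25×0.5175 + 0.17×0.4487 + 0.04×0.4694 + 0.27×0.2942 = 0.6213
E(R_P) = R_f + β_P × MRP = 4.3% + 0.6213 × 5.6% = 7.78%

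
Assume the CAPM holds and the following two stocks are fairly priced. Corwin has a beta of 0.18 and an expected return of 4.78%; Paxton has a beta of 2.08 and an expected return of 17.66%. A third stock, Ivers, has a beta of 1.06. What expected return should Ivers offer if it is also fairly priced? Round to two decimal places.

MRP (SML slope) = (17.66% − 4.78%) / (2.08 − 0.18) = 12.88% / 1.90 = 6.7789%
R_f (intercept) = 4.78% − 0.18 × 6.7789% = 3.5598%
E(R_Ivers) = R_f + β × MRP = 3.5598% + 1.06 × 6.7789% = 10.75%

10.75%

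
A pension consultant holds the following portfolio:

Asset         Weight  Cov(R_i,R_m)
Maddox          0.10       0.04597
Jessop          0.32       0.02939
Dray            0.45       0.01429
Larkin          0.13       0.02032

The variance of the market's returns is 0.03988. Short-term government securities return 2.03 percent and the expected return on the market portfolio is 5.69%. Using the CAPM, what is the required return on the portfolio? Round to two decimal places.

β_Maddox = 0.04597 / 0.03988 = 1.1527
β_Jessop = 0.02939 / 0.03988 = 0.7370
β_Dray = 0.01429 / 0.03988 = 0.3583
β_Larkin = 0.02032 / 0.03988 = 0.5095
β_P = Σ w_i β_i = 0.10×1.1527 + 0.32×0.7370 + 0.45×0.3583 + 0.13×0.5095 = 0.5786
MRP = 5.69% − 2.03% = 3.66%
E(R_P) = R_f + β_P × MRP = 2.03% + 0.5786 × 3.66% = 4.15%

4.15%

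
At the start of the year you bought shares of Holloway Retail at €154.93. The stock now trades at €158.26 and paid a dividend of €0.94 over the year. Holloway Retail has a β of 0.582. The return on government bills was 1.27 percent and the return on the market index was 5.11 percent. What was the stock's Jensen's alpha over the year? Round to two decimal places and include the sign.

-0.75%

Realised HPR = (P1 + D1 − P0) / P0 = (158.26 + 0.94 − 154.93) / 154.93 = 4.27 / 154.93 = 2.7561%
MRP = 5.11% − 1.27% = 3.84%
CAPM required = R_f + β·MRP = 1.27% + 0.582 × 3.84% = 3.50488%
α = realised − required = 2.7561% − 3.50488% = -0.75%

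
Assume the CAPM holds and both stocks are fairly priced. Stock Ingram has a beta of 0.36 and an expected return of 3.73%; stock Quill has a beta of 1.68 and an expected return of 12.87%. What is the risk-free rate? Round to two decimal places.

1.24%

Both satisfy E(R) = R_f + β·MRP, so the slope of the SML is
MRP = (12.87% − 3.73%) / (1.68 − 0.36) = 9.14% / 1.32 = 6.9242%
R_f = E(R_Ingram) − β_Ingram·MRP = 3.73% − 0.36 × 6.9242% = 1.2373%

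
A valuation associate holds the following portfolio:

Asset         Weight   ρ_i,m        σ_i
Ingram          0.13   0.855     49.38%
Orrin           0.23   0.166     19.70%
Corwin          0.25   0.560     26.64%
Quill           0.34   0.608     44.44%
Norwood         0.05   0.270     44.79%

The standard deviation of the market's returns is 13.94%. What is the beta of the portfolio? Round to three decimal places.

1.418

β_Ingram = 0.855 × 49.38% / 13.94% = 3.0287
β_Orrin = 0.166 × 19.70% / 13.94% = 0.2346
β_Corwin = 0.560 × 26.64% / 13.94% = 1.0702
β_Quill = 0.608 × 44.44% / 13.94% = 1.9383
β_Norwood = 0.270 × 44.79% / 13.94% = 0.8675
β_P = Σ w_i β_i = 0.13×3.0287 + 0.23×0.2346 + 0.25×1.0702 + 0.34×1.9383 + 0.05×0.8675 = 1.4176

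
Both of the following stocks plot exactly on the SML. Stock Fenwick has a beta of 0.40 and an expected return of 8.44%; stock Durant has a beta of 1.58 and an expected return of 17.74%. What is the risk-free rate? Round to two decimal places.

5.29%

Both satisfy E(R) = R_f + β·MRP, so the slope of the SML is
MRP = (17.74% − 8.44%) / (1.58 − 0.40) = 9.30% / 1.18 = 7.8814%
R_f = E(R_Fenwick) − β_Fenwick·MRP = 8.44% − 0.40 × 7.8814% = 5.2874%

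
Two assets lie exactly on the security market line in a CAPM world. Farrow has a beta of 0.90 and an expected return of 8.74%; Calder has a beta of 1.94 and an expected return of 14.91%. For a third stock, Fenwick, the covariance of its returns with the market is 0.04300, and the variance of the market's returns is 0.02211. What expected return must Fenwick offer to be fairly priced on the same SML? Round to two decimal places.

MRP = (14.91% − 8.74%) / (1.94 − 0.90) = 5.9327%
R_f = 8.74% − 0.90 × 5.9327% = 3.4006%
β_Fenwick = Cov / Var(R_m) = 0.04300 / 0.02211 = 1.9448
E(R_Fenwick) = R_f + β × MRP = 3.4006% + 1.9448 × 5.9327% = 14.94%

14.94%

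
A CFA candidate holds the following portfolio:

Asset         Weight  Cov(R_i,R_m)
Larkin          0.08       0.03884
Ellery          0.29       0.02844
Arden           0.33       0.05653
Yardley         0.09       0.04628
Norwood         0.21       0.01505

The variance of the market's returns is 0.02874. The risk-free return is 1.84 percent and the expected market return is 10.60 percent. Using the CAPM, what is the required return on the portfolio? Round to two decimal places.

β_Larkin = 0.03884 / 0.02874 = 1.3514
β_Ellery = 0.02844 / 0.02874 = 0.9896
β_Arden = 0.05653 / 0.02874 = 1.9669
β_Yardley = 0.04628 / 0.02874 = 1.6103
β_Norwood = 0.01505 / 0.02874 = 0.5237
β_P = Σ w_i β_i = 0.08×1.3514 + 0.29×0.9896 + 0.33×1.9669 + 0.09×1.6103 + 0.21×0.5237 = 1.2991
MRP = 10.60% − 1.84% = 8.76%
E(R_P) = R_f + β_P × MRP = 1.84% + 1.2991 × 8.76% = 13.22%

13.22%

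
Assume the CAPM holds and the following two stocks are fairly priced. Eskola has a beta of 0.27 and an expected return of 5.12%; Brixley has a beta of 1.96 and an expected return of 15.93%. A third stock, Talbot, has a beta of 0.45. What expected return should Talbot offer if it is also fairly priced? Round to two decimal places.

MRP (SML slope) = (15.93% − 5.12%) / (1.96 − 0.27) = 10.81% / 1.69 = 6.3964%
R_f (intercept) = 5.12% − 0.27 × 6.3964% = 3.3930%
E(R_Talbot) = R_f + β × MRP = 3.3930% + 0.45 × 6.3964% = 6.27%

6.27%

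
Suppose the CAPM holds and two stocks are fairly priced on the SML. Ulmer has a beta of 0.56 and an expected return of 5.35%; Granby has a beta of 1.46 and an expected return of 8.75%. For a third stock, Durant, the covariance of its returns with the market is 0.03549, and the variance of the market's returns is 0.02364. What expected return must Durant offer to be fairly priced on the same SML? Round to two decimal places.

MRP = (8.75% − 5.35%) / (1.46 − 0.56) = 3.7778%
R_f = 5.35% − 0.56 × 3.7778% = 3.2344%
β_Durant = Cov / Var(R_m) = 0.03549 / 0.02364 = 1.5013
E(R_Durant) = R_f + β × MRP = 3.2344% + 1.5013 × 3.7778% = 8.91%

8.91%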